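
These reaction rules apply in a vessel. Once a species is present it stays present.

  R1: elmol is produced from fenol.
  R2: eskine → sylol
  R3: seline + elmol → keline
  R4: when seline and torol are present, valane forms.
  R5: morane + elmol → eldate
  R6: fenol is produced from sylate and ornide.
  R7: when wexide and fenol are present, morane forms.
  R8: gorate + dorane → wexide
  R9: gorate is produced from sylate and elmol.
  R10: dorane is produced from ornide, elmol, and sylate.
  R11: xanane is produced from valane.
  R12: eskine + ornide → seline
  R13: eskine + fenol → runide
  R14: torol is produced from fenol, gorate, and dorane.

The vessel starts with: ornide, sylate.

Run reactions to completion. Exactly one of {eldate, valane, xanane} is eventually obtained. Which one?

eldate

sylate and ornide present → fenol forms (R6).
fenol present → elmol forms (R1).
sylate and elmol present → gorate forms (R9).
ornide, elmol, and sylate present → dorane forms (R10).
gorate and dorane present → wexide forms (R8).
wexide and fenol present → morane forms (R7).
morane and elmol present → eldate forms (R5).
xanane would need valane (R11), but valane never forms. valane would need seline and torol (R4), but seline never forms.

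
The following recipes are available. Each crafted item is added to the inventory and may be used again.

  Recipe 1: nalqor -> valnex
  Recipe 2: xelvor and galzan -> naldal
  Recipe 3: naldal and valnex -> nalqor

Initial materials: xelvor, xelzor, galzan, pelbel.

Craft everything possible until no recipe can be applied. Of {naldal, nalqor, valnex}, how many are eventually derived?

Using Recipe 2, xelvor and galzan make naldal.
naldal: reached.
nalqor would need naldal and valnex (Recipe 3), but valnex is never obtained.
valnex would need nalqor (Recipe 1), but nalqor is never obtained.
Reached: naldal — 1 of the 3.

1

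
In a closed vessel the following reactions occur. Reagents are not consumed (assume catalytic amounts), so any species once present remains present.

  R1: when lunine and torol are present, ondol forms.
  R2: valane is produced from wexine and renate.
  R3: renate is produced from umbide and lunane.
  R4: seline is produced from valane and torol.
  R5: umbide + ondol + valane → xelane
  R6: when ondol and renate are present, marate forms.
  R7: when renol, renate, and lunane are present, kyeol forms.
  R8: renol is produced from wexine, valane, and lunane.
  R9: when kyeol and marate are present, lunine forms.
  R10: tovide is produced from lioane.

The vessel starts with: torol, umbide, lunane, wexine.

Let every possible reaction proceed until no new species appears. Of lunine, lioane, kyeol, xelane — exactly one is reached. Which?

kyeol

umbide and lunane present → renate forms (R3).
wexine and renate present → valane forms (R2).
wexine, valane, and lunane present → renol forms (R8).
renol, renate, and lunane present → kyeol forms (R7).
No rule produces lioane, and it is not given. xelane would need umbide, ondol, and valane (R5), but ondol never forms. lunine would need kyeol and marate (R9), but marate never forms.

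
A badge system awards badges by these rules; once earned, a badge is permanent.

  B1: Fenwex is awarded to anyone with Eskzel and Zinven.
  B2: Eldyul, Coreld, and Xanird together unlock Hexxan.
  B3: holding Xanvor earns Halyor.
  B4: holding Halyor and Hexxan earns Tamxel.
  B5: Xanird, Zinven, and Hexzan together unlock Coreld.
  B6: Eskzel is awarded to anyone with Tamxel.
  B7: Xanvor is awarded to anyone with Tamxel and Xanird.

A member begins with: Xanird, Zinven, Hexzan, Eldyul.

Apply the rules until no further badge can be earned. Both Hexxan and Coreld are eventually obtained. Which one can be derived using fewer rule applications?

Coreld: With Xanird, Zinven, and Hexzan, Coreld is earned (B5). [1 rule application]
Hexxan: With Xanird, Zinven, and Hexzan, Coreld is earned (B5). With Eldyul, Coreld, and Xanird, Hexxan is earned (B2). [2 rule applications]
Coreld needs fewer.

Coreld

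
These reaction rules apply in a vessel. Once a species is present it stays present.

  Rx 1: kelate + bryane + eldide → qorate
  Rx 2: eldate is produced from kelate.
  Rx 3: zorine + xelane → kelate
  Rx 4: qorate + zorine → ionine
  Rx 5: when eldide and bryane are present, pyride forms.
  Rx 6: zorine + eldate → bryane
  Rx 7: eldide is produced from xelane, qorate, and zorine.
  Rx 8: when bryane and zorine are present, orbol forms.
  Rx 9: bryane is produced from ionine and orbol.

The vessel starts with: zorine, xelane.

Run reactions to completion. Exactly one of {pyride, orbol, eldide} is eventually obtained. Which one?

orbol

zorine and xelane present → kelate forms (Rx 3).
kelate present → eldate forms (Rx 2).
zorine and eldate present → bryane forms (Rx 6).
bryane and zorine present → orbol forms (Rx 8).
pyride would need eldide and bryane (Rx 5), but eldide never forms. eldide would need xelane, qorate, and zorine (Rx 7), but qorate never forms.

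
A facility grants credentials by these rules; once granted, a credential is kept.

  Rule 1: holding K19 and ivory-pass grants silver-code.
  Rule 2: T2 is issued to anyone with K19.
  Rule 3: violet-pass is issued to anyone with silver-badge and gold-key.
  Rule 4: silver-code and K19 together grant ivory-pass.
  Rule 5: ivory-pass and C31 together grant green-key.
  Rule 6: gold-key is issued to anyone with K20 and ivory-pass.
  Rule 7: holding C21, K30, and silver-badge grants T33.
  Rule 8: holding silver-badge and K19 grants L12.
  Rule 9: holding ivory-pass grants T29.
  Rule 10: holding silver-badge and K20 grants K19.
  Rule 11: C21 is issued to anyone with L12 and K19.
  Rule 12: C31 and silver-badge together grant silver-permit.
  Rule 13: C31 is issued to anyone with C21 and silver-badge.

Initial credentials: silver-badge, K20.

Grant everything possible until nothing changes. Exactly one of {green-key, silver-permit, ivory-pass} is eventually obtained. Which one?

silver-permit

Holding silver-badge and K20 grants K19 (Rule 10).
Holding silver-badge and K19 grants L12 (Rule 8).
Holding L12 and K19 grants C21 (Rule 11).
Holding C21 and silver-badge grants C31 (Rule 13).
Holding C31 and silver-badge grants silver-permit (Rule 12).
green-key would need ivory-pass and C31 (Rule 5), but ivory-pass is never granted. ivory-pass would need silver-code and K19 (Rule 4), but silver-code is never granted.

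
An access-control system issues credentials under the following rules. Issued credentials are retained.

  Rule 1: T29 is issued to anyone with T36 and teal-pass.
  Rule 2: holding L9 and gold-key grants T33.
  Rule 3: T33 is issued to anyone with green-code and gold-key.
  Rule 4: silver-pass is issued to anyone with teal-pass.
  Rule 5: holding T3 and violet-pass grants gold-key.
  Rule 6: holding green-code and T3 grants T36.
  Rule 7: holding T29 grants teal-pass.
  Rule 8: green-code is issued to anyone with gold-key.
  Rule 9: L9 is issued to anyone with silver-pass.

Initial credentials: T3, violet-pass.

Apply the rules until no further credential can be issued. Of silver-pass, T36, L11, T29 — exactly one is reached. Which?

T36

Holding T3 and violet-pass grants gold-key (Rule 5).
Holding gold-key grants green-code (Rule 8).
Holding green-code and T3 grants T36 (Rule 6).
T29 would need T36 and teal-pass (Rule 1), but teal-pass is never granted. No rule produces L11, and it is not given. silver-pass would need teal-pass (Rule 4), but teal-pass is never granted.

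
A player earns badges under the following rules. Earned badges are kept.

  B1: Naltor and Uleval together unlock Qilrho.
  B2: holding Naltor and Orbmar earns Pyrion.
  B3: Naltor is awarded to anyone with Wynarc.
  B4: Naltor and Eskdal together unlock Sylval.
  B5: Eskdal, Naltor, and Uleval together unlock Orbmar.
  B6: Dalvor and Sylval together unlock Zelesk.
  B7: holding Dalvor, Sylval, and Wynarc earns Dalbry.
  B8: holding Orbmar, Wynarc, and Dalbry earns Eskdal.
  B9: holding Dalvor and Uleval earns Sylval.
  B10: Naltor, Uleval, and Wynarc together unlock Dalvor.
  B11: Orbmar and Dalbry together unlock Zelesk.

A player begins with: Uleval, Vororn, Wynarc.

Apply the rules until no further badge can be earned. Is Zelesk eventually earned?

With Wynarc, Naltor is earned (B3).
With Naltor, Uleval, and Wynarc, Dalvor is earned (B10).
With Dalvor and Uleval, Sylval is earned (B9).
With Dalvor and Sylval, Zelesk is earned (B6).

Yes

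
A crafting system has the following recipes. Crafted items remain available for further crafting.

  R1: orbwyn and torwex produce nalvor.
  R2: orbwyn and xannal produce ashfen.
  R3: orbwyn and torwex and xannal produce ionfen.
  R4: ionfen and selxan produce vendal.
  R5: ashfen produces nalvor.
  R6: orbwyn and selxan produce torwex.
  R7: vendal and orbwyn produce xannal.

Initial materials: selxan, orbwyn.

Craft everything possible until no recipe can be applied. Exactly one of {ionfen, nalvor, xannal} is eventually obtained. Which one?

orbwyn and selxan → torwex (R6).
Using R1, orbwyn and torwex make nalvor.
ionfen would need orbwyn, torwex, and xannal (R3), but xannal is never obtained. xannal would need vendal and orbwyn (R7), but vendal is never obtained.

nalvor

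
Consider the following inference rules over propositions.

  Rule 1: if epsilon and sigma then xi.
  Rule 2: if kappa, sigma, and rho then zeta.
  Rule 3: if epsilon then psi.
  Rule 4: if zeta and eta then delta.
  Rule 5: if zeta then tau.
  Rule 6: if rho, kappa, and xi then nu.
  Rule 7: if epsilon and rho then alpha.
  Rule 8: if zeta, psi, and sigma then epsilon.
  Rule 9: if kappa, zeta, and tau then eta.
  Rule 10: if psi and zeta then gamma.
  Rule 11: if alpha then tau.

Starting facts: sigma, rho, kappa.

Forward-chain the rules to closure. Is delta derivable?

kappa, sigma, and rho hold, so zeta follows (Rule 2).
zeta holds, so tau follows (Rule 5).
kappa, zeta, and tau hold, so eta follows (Rule 9).
zeta and eta hold, so delta follows (Rule 4).

Yes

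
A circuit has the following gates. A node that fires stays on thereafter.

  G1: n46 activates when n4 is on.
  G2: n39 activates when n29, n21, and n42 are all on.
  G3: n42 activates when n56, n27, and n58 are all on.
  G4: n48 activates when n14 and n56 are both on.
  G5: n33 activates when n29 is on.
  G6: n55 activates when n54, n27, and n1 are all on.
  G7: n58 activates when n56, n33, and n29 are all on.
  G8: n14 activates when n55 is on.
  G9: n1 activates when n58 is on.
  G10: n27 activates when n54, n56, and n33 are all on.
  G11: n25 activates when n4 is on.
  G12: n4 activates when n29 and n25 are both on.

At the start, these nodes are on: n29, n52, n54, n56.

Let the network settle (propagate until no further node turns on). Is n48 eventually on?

n29 is on, so n33 activates (G5).
G7: n56, n33, and n29 on → n58 on.
G10: n54, n56, and n33 on → n27 on.
n58 is on, so n1 activates (G9).
n54, n27, and n1 are on, so n55 activates (G6).
G8: n55 on → n14 on.
G4: n14 and n56 on → n48 on.

Yes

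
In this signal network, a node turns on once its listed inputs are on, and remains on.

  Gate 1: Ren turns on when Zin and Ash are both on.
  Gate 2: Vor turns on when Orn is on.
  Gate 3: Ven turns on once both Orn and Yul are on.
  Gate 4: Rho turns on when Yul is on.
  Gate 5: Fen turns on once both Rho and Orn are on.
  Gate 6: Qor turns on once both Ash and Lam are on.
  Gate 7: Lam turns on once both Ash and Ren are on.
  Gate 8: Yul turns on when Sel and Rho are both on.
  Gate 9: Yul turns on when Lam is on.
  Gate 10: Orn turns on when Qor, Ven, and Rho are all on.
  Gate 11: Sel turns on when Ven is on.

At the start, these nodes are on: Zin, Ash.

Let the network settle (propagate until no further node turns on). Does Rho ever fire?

Yes

Zin and Ash are on, so Ren turns on (Gate 1).
Ash and Ren are on, so Lam turns on (Gate 7).
Gate 9: Lam on → Yul on.
Gate 4: Yul on → Rho on.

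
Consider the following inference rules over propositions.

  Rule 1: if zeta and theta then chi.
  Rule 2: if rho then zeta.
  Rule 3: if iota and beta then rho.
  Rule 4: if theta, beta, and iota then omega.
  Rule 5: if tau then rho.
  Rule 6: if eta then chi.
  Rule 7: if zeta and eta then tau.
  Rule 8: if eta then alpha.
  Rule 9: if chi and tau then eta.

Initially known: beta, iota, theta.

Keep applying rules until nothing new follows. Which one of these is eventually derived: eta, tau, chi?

chi

iota and beta hold, so rho follows (Rule 3).
rho holds, so zeta follows (Rule 2).
From zeta and theta, Rule 1 gives chi.
tau would need zeta and eta (Rule 7), but eta is never established. eta would need chi and tau (Rule 9), but tau is never established.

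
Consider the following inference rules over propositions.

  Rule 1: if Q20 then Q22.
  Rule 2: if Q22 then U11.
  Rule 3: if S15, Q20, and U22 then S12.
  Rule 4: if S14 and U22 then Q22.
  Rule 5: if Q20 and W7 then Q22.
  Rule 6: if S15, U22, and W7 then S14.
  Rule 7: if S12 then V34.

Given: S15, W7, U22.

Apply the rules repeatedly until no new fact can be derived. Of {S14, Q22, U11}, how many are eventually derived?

From S15, U22, and W7, Rule 6 gives S14.
S14 and U22 hold, so Q22 follows (Rule 4).
From Q22, Rule 2 gives U11.
S14: reached.
Q22: reached.
U11: reached.
All 3 are reached.

3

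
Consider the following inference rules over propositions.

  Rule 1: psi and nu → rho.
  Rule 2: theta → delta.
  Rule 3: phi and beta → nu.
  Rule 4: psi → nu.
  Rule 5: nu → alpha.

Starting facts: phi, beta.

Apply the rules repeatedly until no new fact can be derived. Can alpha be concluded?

Yes

phi and beta hold, so nu follows (Rule 3).
nu holds, so alpha follows (Rule 5).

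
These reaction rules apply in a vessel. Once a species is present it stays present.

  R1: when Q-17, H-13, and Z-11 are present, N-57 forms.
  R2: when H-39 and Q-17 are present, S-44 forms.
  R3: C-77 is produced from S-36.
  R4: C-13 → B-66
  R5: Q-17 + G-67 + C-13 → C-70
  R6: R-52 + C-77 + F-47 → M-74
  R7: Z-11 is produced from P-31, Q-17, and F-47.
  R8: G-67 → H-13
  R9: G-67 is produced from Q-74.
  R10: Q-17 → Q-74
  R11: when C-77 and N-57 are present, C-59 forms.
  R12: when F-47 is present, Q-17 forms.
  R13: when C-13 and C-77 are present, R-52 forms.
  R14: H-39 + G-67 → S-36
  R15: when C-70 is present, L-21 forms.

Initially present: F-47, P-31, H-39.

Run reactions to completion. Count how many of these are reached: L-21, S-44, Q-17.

F-47 present → Q-17 forms (R12).
H-39 and Q-17 present → S-44 forms (R2).
L-21 would need C-70 (R15), but C-70 never forms.
S-44: reached.
Q-17: reached.
Reached: S-44 and Q-17 — 2 of the 3.

2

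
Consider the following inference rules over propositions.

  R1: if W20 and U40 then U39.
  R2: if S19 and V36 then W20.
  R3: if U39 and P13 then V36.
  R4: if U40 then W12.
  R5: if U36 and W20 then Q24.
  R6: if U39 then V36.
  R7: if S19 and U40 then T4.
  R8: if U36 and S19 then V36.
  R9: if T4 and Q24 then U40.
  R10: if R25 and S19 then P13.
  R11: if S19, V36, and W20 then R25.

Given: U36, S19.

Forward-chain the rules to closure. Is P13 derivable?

U36 and S19 hold, so V36 follows (R8).
S19 and V36 hold, so W20 follows (R2).
From S19, V36, and W20, R11 gives R25.
R25 and S19 hold, so P13 follows (R10).

Yes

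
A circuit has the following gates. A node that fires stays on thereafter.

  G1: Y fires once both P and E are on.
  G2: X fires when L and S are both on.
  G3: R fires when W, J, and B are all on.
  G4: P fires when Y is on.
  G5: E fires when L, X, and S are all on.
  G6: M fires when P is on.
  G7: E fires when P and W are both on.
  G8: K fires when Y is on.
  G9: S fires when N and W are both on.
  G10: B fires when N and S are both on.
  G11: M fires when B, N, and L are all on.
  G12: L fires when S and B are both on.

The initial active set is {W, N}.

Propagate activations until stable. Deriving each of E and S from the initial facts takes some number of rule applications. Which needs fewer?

S: N and W are on, so S fires (G9). [1 rule application]
E: N and W are on, so S fires (G9). G10: N and S on → B on. S and B are on, so L fires (G12). G2: L and S on → X on. L, X, and S are on, so E fires (G5). [5 rule applications]
S needs fewer.

S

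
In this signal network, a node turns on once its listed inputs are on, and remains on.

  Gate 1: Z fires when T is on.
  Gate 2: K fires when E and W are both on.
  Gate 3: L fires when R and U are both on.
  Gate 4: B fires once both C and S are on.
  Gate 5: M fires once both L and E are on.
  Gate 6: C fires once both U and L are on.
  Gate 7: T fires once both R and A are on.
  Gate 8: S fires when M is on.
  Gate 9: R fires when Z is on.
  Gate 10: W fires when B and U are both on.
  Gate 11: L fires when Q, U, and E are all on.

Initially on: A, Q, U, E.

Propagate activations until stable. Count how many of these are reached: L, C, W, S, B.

Q, U, and E are on, so L fires (Gate 11).
Gate 5: L and E on → M on.
U and L are on, so C fires (Gate 6).
M is on, so S fires (Gate 8).
Gate 4: C and S on → B on.
B and U are on, so W fires (Gate 10).
L: reached.
C: reached.
W: reached.
S: reached.
B: reached.
All 5 are reached.

5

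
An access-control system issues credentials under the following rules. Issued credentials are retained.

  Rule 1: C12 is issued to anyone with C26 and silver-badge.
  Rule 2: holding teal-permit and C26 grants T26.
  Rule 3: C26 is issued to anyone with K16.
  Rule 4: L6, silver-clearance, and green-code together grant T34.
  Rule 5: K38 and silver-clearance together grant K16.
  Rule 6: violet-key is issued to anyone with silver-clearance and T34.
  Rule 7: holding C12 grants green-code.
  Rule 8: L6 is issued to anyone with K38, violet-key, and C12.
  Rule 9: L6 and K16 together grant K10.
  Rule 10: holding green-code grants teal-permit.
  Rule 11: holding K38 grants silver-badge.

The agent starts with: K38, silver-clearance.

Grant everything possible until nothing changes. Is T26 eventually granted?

Yes

Holding K38 and silver-clearance grants K16 (Rule 5).
Holding K38 grants silver-badge (Rule 11).
Holding K16 grants C26 (Rule 3).
Holding C26 and silver-badge grants C12 (Rule 1).
Holding C12 grants green-code (Rule 7).
Holding green-code grants teal-permit (Rule 10).
Holding teal-permit and C26 grants T26 (Rule 2).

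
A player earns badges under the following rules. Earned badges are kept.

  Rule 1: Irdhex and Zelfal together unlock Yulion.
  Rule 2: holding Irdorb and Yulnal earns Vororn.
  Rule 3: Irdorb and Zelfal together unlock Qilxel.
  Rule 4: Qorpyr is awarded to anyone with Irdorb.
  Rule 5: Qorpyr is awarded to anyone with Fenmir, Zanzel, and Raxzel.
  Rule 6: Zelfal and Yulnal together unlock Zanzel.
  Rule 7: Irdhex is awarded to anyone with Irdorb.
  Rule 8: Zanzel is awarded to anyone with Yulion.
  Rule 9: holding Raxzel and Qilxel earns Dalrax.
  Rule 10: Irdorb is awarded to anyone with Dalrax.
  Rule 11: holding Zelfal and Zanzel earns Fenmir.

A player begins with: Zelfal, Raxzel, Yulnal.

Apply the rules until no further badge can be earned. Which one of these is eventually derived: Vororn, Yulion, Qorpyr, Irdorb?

Qorpyr

With Zelfal and Yulnal, Zanzel is earned (Rule 6).
With Zelfal and Zanzel, Fenmir is earned (Rule 11).
With Fenmir, Zanzel, and Raxzel, Qorpyr is earned (Rule 5).
Yulion would need Irdhex and Zelfal (Rule 1), but Irdhex is never earned. Irdorb would need Dalrax (Rule 10), but Dalrax is never earned. Vororn would need Irdorb and Yulnal (Rule 2), but Irdorb is never earned.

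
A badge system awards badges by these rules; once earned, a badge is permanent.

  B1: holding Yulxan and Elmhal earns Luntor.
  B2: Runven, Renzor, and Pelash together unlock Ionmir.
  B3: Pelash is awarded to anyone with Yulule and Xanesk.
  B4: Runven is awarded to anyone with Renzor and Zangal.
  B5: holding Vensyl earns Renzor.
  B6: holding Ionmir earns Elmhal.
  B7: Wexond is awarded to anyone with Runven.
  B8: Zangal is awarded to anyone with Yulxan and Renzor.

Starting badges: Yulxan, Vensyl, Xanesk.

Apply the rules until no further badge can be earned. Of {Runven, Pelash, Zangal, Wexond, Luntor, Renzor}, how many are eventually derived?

4

With Vensyl, Renzor is earned (B5).
With Yulxan and Renzor, Zangal is earned (B8).
With Renzor and Zangal, Runven is earned (B4).
With Runven, Wexond is earned (B7).
Runven: reached.
Pelash would need Yulule and Xanesk (B3), but Yulule is never earned.
Zangal: reached.
Wexond: reached.
Luntor would need Yulxan and Elmhal (B1), but Elmhal is never earned.
Renzor: reached.
Reached: Runven, Zangal, Wexond, and Renzor — 4 of the 6.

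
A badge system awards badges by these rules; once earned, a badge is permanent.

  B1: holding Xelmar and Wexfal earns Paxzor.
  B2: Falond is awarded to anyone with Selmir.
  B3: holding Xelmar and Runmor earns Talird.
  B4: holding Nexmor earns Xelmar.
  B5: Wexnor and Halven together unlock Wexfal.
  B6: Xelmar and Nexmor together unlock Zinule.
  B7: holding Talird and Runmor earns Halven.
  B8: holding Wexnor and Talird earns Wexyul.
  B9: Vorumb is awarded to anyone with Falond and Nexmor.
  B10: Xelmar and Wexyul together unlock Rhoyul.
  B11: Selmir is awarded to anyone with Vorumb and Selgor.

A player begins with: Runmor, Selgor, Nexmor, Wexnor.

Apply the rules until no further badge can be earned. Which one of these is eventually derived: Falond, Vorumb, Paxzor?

With Nexmor, Xelmar is earned (B4).
With Xelmar and Runmor, Talird is earned (B3).
With Talird and Runmor, Halven is earned (B7).
With Wexnor and Halven, Wexfal is earned (B5).
With Xelmar and Wexfal, Paxzor is earned (B1).
Falond would need Selmir (B2), but Selmir is never earned. Vorumb would need Falond and Nexmor (B9), but Falond is never earned.

Paxzor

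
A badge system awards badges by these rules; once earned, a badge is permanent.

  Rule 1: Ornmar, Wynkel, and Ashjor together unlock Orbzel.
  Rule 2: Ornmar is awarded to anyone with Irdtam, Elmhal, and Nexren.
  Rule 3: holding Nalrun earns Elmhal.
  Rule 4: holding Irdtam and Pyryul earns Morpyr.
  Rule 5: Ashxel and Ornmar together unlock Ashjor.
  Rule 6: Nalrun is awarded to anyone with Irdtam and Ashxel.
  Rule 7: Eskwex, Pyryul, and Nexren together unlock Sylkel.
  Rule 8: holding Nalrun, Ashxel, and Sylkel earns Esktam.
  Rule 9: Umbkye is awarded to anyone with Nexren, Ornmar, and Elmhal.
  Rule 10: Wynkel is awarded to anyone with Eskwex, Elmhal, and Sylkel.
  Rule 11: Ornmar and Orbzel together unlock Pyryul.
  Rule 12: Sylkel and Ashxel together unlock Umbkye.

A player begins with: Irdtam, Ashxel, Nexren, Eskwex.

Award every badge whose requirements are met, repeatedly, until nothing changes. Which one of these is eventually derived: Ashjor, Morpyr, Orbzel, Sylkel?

Ashjor

With Irdtam and Ashxel, Nalrun is earned (Rule 6).
With Nalrun, Elmhal is earned (Rule 3).
With Irdtam, Elmhal, and Nexren, Ornmar is earned (Rule 2).
With Ashxel and Ornmar, Ashjor is earned (Rule 5).
Sylkel would need Eskwex, Pyryul, and Nexren (Rule 7), but Pyryul is never earned. Orbzel would need Ornmar, Wynkel, and Ashjor (Rule 1), but Wynkel is never earned. Morpyr would need Irdtam and Pyryul (Rule 4), but Pyryul is never earned.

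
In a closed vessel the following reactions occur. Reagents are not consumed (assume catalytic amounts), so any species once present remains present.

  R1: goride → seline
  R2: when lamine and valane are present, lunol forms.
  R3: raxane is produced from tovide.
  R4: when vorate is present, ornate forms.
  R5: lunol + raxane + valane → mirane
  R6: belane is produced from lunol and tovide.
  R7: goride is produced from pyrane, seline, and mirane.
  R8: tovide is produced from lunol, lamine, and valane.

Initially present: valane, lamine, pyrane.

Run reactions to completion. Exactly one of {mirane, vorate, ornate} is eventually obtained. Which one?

mirane

lamine and valane present → lunol forms (R2).
lunol, lamine, and valane present → tovide forms (R8).
tovide present → raxane forms (R3).
lunol, raxane, and valane present → mirane forms (R5).
ornate would need vorate (R4), but vorate never forms. No rule produces vorate, and it is not given.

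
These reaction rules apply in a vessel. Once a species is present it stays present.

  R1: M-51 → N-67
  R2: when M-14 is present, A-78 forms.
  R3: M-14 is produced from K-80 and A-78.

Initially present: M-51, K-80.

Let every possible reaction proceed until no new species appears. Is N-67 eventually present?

Yes

M-51 present → N-67 forms (R1).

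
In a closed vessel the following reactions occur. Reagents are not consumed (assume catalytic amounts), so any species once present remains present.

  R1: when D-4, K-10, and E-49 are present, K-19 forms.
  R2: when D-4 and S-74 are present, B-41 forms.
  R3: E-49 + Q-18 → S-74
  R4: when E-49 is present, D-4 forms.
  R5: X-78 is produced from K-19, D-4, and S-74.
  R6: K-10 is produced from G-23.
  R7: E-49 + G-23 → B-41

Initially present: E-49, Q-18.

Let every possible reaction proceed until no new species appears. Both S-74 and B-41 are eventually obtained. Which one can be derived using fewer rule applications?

S-74

S-74: E-49 and Q-18 present → S-74 forms (R3). [1 rule application]
B-41: E-49 and Q-18 present → S-74 forms (R3). E-49 present → D-4 forms (R4). D-4 and S-74 present → B-41 forms (R2). [3 rule applications]
S-74 needs fewer.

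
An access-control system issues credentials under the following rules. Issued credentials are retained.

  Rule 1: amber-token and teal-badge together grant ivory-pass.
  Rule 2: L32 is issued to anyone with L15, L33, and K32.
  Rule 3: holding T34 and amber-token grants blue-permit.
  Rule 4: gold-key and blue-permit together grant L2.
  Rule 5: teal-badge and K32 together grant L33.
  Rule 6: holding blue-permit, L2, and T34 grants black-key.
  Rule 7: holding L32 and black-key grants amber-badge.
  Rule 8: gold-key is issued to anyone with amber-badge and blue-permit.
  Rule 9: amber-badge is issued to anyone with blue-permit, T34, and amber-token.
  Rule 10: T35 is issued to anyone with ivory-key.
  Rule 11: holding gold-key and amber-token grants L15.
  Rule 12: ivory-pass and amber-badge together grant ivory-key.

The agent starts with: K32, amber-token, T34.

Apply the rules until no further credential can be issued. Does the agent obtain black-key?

Holding T34 and amber-token grants blue-permit (Rule 3).
Holding blue-permit, T34, and amber-token grants amber-badge (Rule 9).
Holding amber-badge and blue-permit grants gold-key (Rule 8).
Holding gold-key and blue-permit grants L2 (Rule 4).
Holding blue-permit, L2, and T34 grants black-key (Rule 6).

Yes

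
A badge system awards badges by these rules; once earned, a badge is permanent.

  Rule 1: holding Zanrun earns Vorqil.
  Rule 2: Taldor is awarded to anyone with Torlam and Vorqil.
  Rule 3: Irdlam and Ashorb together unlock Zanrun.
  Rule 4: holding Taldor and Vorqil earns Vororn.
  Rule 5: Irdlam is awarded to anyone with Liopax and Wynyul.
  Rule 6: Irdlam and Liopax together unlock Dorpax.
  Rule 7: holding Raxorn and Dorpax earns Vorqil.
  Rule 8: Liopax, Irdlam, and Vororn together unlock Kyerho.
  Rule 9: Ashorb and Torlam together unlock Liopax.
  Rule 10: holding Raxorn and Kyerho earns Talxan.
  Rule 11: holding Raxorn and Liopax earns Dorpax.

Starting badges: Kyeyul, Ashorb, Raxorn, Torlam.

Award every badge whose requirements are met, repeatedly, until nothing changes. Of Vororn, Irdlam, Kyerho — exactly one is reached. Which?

Vororn

With Ashorb and Torlam, Liopax is earned (Rule 9).
With Raxorn and Liopax, Dorpax is earned (Rule 11).
With Raxorn and Dorpax, Vorqil is earned (Rule 7).
With Torlam and Vorqil, Taldor is earned (Rule 2).
With Taldor and Vorqil, Vororn is earned (Rule 4).
Kyerho would need Liopax, Irdlam, and Vororn (Rule 8), but Irdlam is never earned. Irdlam would need Liopax and Wynyul (Rule 5), but Wynyul is never earned.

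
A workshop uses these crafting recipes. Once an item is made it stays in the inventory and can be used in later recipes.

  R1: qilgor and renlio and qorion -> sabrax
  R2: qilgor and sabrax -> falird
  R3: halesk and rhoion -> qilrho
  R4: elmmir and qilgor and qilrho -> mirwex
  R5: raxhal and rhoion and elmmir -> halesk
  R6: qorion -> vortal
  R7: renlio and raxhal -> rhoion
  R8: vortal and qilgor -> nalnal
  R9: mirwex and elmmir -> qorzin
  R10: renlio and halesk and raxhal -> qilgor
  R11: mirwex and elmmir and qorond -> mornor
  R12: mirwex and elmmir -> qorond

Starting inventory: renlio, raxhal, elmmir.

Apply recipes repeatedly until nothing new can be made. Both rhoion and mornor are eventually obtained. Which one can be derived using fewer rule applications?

rhoion

rhoion: Using R7, renlio and raxhal make rhoion. [1 rule application]
mornor: Using R7, renlio and raxhal make rhoion. Using R5, raxhal, rhoion, and elmmir make halesk. Using R3, halesk and rhoion make qilrho. Using R10, renlio, halesk, and raxhal make qilgor. Using R4, elmmir, qilgor, and qilrho make mirwex. Using R12, mirwex and elmmir make qorond. mirwex and elmmir and qorond -> mornor (R11). [7 rule applications]
rhoion needs fewer.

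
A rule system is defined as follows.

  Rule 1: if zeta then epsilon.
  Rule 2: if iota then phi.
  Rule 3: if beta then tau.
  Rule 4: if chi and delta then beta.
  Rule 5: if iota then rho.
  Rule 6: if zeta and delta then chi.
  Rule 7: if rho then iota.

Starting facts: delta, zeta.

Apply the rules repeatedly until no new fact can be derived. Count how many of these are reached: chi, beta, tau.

3

From zeta and delta, Rule 6 gives chi.
chi and delta hold, so beta follows (Rule 4).
beta holds, so tau follows (Rule 3).
chi: reached.
beta: reached.
tau: reached.
All 3 are reached.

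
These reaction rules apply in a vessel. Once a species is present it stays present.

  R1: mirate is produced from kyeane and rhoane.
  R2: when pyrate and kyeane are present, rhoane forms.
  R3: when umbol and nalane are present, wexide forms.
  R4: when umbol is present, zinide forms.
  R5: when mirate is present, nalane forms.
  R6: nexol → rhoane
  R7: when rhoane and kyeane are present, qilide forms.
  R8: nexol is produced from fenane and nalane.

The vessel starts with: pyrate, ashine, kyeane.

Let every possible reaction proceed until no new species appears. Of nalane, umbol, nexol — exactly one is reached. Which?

nalane

pyrate and kyeane present → rhoane forms (R2).
kyeane and rhoane present → mirate forms (R1).
mirate present → nalane forms (R5).
No rule produces umbol, and it is not given. nexol would need fenane and nalane (R8), but fenane never forms.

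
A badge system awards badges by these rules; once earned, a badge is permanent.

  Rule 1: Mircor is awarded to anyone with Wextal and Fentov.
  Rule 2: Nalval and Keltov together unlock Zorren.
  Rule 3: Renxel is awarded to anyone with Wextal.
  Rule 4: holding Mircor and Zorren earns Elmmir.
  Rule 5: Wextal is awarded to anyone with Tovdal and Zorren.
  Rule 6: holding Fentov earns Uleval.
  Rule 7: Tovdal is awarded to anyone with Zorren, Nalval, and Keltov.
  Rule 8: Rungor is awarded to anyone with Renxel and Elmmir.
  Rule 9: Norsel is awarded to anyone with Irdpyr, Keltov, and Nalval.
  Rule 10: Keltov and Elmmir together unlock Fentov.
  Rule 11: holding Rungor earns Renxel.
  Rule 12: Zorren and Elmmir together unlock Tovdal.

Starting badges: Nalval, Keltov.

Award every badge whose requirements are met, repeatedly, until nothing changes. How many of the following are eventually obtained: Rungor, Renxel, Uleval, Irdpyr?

With Nalval and Keltov, Zorren is earned (Rule 2).
With Zorren, Nalval, and Keltov, Tovdal is earned (Rule 7).
With Tovdal and Zorren, Wextal is earned (Rule 5).
With Wextal, Renxel is earned (Rule 3).
Rungor would need Renxel and Elmmir (Rule 8), but Elmmir is never earned.
Renxel: reached.
Uleval would need Fentov (Rule 6), but Fentov is never earned.
No rule produces Irdpyr, and it is not given.
Reached: Renxel — 1 of the 4.

1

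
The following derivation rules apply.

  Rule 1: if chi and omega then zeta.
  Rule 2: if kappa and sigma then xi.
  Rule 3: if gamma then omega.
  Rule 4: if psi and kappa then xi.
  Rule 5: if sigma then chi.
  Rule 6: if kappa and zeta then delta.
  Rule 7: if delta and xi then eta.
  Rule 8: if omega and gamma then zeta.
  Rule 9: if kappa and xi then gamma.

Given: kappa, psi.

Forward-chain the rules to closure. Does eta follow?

psi and kappa hold, so xi follows (Rule 4).
From kappa and xi, Rule 9 gives gamma.
gamma holds, so omega follows (Rule 3).
From omega and gamma, Rule 8 gives zeta.
kappa and zeta hold, so delta follows (Rule 6).
delta and xi hold, so eta follows (Rule 7).

Yes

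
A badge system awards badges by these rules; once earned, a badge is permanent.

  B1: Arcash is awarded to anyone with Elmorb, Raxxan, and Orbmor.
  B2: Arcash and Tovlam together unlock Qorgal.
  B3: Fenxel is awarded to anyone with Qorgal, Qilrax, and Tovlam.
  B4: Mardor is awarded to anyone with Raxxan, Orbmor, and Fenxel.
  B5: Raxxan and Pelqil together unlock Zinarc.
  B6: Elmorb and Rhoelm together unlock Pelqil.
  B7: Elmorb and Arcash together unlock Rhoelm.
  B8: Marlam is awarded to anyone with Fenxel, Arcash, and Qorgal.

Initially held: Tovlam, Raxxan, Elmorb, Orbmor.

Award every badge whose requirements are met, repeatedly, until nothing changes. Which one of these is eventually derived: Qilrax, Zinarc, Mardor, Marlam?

With Elmorb, Raxxan, and Orbmor, Arcash is earned (B1).
With Elmorb and Arcash, Rhoelm is earned (B7).
With Elmorb and Rhoelm, Pelqil is earned (B6).
With Raxxan and Pelqil, Zinarc is earned (B5).
Marlam would need Fenxel, Arcash, and Qorgal (B8), but Fenxel is never earned. Mardor would need Raxxan, Orbmor, and Fenxel (B4), but Fenxel is never earned. No rule produces Qilrax, and it is not given.

Zinarc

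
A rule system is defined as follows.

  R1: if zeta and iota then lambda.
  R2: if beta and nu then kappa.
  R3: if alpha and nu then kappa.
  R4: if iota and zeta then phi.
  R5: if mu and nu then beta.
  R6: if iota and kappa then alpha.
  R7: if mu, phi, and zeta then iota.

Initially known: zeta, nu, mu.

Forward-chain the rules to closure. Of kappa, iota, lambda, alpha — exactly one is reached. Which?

kappa

From mu and nu, R5 gives beta.
beta and nu hold, so kappa follows (R2).
alpha would need iota and kappa (R6), but iota is never established. lambda would need zeta and iota (R1), but iota is never established. iota would need mu, phi, and zeta (R7), but phi is never established.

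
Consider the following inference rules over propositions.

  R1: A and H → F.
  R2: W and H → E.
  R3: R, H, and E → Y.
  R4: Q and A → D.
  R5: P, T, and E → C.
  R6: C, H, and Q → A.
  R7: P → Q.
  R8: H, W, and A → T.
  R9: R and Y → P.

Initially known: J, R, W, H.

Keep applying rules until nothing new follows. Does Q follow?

Yes

From W and H, R2 gives E.
R, H, and E hold, so Y follows (R3).
R and Y hold, so P follows (R9).
P holds, so Q follows (R7).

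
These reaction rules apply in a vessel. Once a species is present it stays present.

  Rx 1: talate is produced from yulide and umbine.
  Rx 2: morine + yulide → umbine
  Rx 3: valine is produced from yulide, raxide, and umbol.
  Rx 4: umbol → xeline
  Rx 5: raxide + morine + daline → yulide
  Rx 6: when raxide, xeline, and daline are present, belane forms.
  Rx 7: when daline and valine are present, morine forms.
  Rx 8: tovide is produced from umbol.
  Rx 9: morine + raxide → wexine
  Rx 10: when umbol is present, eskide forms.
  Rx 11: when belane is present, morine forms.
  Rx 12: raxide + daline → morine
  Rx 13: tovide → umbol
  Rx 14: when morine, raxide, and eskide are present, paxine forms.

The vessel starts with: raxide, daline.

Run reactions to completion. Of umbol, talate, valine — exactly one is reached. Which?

raxide and daline present → morine forms (Rx 12).
raxide, morine, and daline present → yulide forms (Rx 5).
morine and yulide present → umbine forms (Rx 2).
yulide and umbine present → talate forms (Rx 1).
valine would need yulide, raxide, and umbol (Rx 3), but umbol never forms. umbol would need tovide (Rx 13), but tovide never forms.

talate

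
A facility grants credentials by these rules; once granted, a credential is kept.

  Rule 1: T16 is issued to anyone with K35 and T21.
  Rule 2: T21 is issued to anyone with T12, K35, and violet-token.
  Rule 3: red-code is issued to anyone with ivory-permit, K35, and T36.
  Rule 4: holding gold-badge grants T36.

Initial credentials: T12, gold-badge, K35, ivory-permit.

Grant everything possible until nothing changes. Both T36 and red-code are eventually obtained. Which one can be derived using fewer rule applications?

T36: Holding gold-badge grants T36 (Rule 4). [1 rule application]
red-code: Holding gold-badge grants T36 (Rule 4). Holding ivory-permit, K35, and T36 grants red-code (Rule 3). [2 rule applications]
T36 needs fewer.

T36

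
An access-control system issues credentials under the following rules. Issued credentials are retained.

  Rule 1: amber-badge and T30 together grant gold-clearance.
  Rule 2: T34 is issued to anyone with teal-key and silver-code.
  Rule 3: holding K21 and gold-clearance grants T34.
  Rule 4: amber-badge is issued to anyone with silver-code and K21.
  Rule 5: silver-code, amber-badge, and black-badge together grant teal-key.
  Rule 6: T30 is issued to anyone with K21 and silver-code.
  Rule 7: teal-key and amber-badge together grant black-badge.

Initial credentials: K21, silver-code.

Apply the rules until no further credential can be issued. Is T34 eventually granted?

Holding silver-code and K21 grants amber-badge (Rule 4).
Holding K21 and silver-code grants T30 (Rule 6).
Holding amber-badge and T30 grants gold-clearance (Rule 1).
Holding K21 and gold-clearance grants T34 (Rule 3).

Yes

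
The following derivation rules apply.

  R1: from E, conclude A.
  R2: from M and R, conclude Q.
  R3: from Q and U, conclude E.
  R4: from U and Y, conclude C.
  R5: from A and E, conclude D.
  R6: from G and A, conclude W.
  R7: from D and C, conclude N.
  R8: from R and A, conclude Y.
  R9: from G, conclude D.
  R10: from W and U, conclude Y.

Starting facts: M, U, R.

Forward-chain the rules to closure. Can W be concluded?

No

W would need G and A (R6), but G is never established.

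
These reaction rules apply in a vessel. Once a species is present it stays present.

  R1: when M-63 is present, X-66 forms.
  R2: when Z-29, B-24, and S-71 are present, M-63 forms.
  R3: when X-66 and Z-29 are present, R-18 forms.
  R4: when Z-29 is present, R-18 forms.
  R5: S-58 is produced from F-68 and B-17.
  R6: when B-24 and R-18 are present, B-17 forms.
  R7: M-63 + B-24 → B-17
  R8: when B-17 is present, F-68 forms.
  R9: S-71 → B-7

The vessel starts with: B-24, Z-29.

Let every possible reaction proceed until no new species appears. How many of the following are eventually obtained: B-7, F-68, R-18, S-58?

3

Z-29 present → R-18 forms (R4).
B-24 and R-18 present → B-17 forms (R6).
B-17 present → F-68 forms (R8).
F-68 and B-17 present → S-58 forms (R5).
B-7 would need S-71 (R9), but S-71 never forms.
F-68: reached.
R-18: reached.
S-58: reached.
Reached: F-68, R-18, and S-58 — 3 of the 4.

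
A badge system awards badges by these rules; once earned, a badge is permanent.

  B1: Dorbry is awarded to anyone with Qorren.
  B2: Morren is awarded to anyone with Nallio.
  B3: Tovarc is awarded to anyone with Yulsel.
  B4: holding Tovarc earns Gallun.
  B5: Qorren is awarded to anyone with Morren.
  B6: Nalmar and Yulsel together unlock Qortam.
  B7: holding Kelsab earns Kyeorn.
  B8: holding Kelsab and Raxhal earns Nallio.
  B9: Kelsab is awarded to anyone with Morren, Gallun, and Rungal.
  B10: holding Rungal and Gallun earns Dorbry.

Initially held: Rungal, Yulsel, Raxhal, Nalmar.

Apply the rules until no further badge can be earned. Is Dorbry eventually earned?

Yes

With Yulsel, Tovarc is earned (B3).
With Tovarc, Gallun is earned (B4).
With Rungal and Gallun, Dorbry is earned (B10).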